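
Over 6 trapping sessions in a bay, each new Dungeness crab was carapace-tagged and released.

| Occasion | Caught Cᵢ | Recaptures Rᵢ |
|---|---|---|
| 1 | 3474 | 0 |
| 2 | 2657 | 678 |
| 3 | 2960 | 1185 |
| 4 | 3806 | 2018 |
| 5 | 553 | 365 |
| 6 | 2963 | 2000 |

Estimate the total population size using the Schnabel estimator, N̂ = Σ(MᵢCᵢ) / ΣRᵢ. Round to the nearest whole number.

Marked at large before each occasion: Mᵢ = Σⱼ<ᵢ (Cⱼ − Rⱼ) → M1=0, M2=3474, M3=5453, M4=7228, M5=9016, M6=9204
Σ MᵢCᵢ = 0·3474 + 3474·2657 + 5453·2960 + 7228·3806 + 9016·553 + 9204·2963 = 0 + 9230418 + 16140880 + 27509768 + 4985848 + 27271452 = 85138366
Σ Rᵢ = 0 + 678 + 1185 + 2018 + 365 + 2000 = 6246
N̂ = 85138366 / 6246 ≈ 13630.9 → 13631

N ≈ 13,631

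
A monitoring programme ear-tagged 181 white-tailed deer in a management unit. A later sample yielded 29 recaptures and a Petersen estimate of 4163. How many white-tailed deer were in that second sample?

From N = M·C/R: C = N·R / M = 4163·29 / 181 = 120727 / 181 = 667.

C = 667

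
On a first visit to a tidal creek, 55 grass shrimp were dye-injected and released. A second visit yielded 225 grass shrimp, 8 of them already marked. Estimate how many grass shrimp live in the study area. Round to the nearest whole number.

N ≈ 1547

N = (55 × 225) / 8 = 12375 / 8 ≈ 1546.9 → 1547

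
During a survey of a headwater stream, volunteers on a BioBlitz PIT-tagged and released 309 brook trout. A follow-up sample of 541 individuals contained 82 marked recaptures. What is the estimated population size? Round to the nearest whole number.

N = (309 × 541) / 82 = 167169 / 82 ≈ 2038.6 → 2039

N ≈ 2039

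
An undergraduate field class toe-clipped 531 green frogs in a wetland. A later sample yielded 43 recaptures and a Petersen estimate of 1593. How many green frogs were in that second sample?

C = 129

From N = M·C/R: C = N·R / M = 1593·43 / 531 = 68499 / 531 = 129.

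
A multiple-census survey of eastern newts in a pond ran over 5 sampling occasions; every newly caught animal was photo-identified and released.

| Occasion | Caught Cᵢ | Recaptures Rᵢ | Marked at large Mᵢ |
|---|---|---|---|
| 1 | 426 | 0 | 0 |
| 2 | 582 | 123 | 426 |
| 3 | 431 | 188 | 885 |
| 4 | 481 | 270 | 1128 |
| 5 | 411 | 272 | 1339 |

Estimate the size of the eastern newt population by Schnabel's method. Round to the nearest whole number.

N ≈ 2019

Σ MᵢCᵢ = 0·426 + 426·582 + 885·431 + 1128·481 + 1339·411 = 0 + 247932 + 381435 + 542568 + 550329 = 1722264
Σ Rᵢ = 0 + 123 + 188 + 270 + 272 = 853
N̂ = 1722264 / 853 ≈ 2019.1 → 2019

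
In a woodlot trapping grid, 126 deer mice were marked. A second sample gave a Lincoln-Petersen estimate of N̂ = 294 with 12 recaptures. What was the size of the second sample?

C = 28

From N = M·C/R: C = N·R / M = 294·12 / 126 = 3528 / 126 = 28.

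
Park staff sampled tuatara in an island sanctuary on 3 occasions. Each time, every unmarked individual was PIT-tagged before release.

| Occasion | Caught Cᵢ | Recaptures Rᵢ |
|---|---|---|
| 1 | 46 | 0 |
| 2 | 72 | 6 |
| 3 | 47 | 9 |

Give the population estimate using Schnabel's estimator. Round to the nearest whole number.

N ≈ 572

Marked at large before each occasion: Mᵢ = Σⱼ<ᵢ (Cⱼ − Rⱼ) → M1=0, M2=46, M3=112
Σ MᵢCᵢ = 0·46 + 46·72 + 112·47 = 0 + 3312 + 5264 = 8576
Σ Rᵢ = 0 + 6 + 9 = 15
N̂ = 8576 / 15 ≈ 571.7 → 572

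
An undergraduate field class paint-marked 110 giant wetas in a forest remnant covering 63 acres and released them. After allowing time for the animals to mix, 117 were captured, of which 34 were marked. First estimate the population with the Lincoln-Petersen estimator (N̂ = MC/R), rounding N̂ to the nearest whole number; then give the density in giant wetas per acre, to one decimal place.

density ≈ 6.0 giant wetas per acre

N̂ = 110·117/34 = 12870/34 ≈ 378.5 → 379
Density = N̂ / area = 379 / 63 ≈ 6.02 → 6.0 per acre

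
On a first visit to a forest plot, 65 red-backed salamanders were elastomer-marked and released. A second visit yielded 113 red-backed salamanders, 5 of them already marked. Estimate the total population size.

The marked fraction in the recapture sample should equal the marked fraction in the population: 5/113 = 65/N.
N = (65 × 113) / 5 = 7345 / 5 = 1469

N = 1469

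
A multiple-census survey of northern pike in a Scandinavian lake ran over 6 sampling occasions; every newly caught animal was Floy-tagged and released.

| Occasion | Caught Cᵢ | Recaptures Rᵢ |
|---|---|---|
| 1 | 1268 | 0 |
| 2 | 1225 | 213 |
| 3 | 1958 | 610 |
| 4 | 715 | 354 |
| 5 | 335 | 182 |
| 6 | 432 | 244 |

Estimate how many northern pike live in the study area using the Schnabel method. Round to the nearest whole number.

Marked at large before each occasion: Mᵢ = Σⱼ<ᵢ (Cⱼ − Rⱼ) → M1=0, M2=1268, M3=2280, M4=3628, M5=3989, M6=4142
Σ MᵢCᵢ = 0·1268 + 1268·1225 + 2280·1958 + 3628·715 + 3989·335 + 4142·432 = 0 + 1553300 + 4464240 + 2594020 + 1336315 + 1789344 = 11737219
Σ Rᵢ = 0 + 213 + 610 + 354 + 182 + 244 = 1603
N̂ = 11737219 / 1603 ≈ 7322.0 → 7322

N ≈ 7322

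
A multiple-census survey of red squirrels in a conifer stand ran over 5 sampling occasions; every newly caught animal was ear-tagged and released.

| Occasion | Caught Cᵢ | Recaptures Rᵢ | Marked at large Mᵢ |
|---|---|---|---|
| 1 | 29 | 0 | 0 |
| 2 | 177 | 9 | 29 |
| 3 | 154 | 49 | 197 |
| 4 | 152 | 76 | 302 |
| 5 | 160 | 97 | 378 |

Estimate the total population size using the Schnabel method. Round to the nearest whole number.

N ≈ 614

Σ MᵢCᵢ = 0·29 + 29·177 + 197·154 + 302·152 + 378·160 = 0 + 5133 + 30338 + 45904 + 60480 = 141855
Σ Rᵢ = 0 + 9 + 49 + 76 + 97 = 231
N̂ = 141855 / 231 ≈ 614.1 → 614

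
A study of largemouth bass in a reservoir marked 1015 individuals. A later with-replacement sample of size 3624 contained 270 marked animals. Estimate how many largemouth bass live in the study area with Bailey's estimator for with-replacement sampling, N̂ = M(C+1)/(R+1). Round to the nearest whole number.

N̂ = 1015·(3624+1)/(270+1) = 1015·3625/271 = 3679375/271 ≈ 13577.0 → 13577

N ≈ 13,577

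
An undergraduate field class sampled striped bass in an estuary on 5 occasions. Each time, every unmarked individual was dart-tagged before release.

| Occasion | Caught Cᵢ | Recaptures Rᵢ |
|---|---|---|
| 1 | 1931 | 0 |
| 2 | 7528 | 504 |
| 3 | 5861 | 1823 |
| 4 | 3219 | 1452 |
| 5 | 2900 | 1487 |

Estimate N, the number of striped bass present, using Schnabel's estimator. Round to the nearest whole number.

Marked at large before each occasion: Mᵢ = Σⱼ<ᵢ (Cⱼ − Rⱼ) → M1=0, M2=1931, M3=8955, M4=12993, M5=14760
Σ MᵢCᵢ = 0·1931 + 1931·7528 + 8955·5861 + 12993·3219 + 14760·2900 = 0 + 14536568 + 52485255 + 41824467 + 42804000 = 151650290
Σ Rᵢ = 0 + 504 + 1823 + 1452 + 1487 = 5266
N̂ = 151650290 / 5266 ≈ 28798.0 → 28798

N ≈ 28,798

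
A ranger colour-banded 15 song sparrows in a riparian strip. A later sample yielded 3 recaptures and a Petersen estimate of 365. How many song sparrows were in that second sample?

From N = M·C/R: C = N·R / M = 365·3 / 15 = 1095 / 15 = 73.

C = 73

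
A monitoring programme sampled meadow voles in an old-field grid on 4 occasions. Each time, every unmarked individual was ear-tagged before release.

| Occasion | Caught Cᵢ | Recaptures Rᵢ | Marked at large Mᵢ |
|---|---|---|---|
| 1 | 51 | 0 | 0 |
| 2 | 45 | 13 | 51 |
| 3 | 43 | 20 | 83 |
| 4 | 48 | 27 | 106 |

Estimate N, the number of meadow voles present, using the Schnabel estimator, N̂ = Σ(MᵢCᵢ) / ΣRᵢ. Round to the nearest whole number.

Σ MᵢCᵢ = 0·51 + 51·45 + 83·43 + 106·48 = 0 + 2295 + 3569 + 5088 = 10952
Σ Rᵢ = 0 + 13 + 20 + 27 = 60
N̂ = 10952 / 60 ≈ 182.5 → 183

N ≈ 183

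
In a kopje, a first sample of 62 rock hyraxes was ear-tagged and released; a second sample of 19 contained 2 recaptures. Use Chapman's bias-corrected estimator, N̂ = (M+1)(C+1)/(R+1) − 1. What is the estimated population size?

N̂ = (62+1)(19+1)/(2+1) − 1 = 63·20/3 − 1
= 1260/3 − 1 = 420 − 1 = 419

N = 419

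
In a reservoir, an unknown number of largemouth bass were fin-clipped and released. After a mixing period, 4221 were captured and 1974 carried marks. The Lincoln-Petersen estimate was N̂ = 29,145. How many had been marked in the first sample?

M = 13630

From N = M·C/R: M = N·R / C = 29145·1974 / 4221 = 57532230 / 4221 = 13630.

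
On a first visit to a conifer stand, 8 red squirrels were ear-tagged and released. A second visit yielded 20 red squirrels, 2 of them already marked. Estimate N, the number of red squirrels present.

N = 80

Lincoln-Petersen assumes M/N = R/C, so N = M·C / R.
N = (8 × 20) / 2 = 160 / 2 = 80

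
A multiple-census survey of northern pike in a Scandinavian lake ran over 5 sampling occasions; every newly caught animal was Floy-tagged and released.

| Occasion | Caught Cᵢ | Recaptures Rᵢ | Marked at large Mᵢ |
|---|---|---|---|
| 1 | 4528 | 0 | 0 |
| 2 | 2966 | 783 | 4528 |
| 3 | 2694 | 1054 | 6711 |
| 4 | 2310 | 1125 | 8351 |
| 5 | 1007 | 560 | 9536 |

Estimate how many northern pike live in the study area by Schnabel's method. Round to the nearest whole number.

N ≈ 17,150

Σ MᵢCᵢ = 0·4528 + 4528·2966 + 6711·2694 + 8351·2310 + 9536·1007 = 0 + 13430048 + 18079434 + 19290810 + 9602752 = 60403044
Σ Rᵢ = 0 + 783 + 1054 + 1125 + 560 = 3522
N̂ = 60403044 / 3522 ≈ 17150.2 → 17150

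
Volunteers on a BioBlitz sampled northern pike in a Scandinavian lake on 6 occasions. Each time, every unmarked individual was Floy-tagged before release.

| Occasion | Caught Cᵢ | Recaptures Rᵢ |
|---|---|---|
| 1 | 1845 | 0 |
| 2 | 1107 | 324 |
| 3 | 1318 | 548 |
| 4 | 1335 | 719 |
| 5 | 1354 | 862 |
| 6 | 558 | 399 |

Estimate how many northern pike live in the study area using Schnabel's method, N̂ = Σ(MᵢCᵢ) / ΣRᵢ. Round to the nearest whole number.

N ≈ 6308

Marked at large before each occasion: Mᵢ = Σⱼ<ᵢ (Cⱼ − Rⱼ) → M1=0, M2=1845, M3=2628, M4=3398, M5=4014, M6=4506
Σ MᵢCᵢ = 0·1845 + 1845·1107 + 2628·1318 + 3398·1335 + 4014·1354 + 4506·558 = 0 + 2042415 + 3463704 + 4536330 + 5434956 + 2514348 = 17991753
Σ Rᵢ = 0 + 324 + 548 + 719 + 862 + 399 = 2852
N̂ = 17991753 / 2852 ≈ 6308.47 → 6308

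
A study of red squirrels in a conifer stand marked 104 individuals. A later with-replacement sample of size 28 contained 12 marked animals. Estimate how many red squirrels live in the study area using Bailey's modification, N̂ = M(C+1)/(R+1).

N = 232

N̂ = 104·(28+1)/(12+1) = 104·29/13 = 3016/13 = 232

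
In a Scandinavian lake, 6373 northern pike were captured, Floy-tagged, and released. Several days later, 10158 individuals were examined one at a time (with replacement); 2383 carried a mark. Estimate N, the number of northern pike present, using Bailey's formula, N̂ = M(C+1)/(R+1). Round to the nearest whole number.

N̂ = 6373·(10158+1)/(2383+1) = 6373·10159/2384 = 64743307/2384 ≈ 27157.4 → 27157

N ≈ 27,157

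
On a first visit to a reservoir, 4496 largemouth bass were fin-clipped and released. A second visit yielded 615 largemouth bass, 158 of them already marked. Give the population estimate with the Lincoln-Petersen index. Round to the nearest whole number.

The marked fraction in the recapture sample should equal the marked fraction in the population: 158/615 = 4496/N.
N = (4496 × 615) / 158 = 2765040 / 158 ≈ 17500.3 → 17500

N ≈ 17,500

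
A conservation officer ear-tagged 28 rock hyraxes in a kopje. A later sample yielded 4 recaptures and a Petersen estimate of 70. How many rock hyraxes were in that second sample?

From N = M·C/R: C = N·R / M = 70·4 / 28 = 280 / 28 = 10.

C = 10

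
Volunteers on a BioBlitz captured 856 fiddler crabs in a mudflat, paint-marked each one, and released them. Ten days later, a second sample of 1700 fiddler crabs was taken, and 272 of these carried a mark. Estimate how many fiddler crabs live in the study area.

Lincoln-Petersen assumes M/N = R/C, so N = M·C / R.
N = (856 × 1700) / 272 = 1455200 / 272 = 5350

N = 5350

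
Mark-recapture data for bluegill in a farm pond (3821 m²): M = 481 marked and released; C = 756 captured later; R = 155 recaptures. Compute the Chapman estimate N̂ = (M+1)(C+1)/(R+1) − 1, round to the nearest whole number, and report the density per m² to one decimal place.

N̂ = 482·757/156 − 1 = 364874/156 − 1 ≈ 2337.9 → 2338
Density = N̂ / area = 2338 / 3821 ≈ 0.61 → 0.6 per m²

density ≈ 0.6 bluegill per m²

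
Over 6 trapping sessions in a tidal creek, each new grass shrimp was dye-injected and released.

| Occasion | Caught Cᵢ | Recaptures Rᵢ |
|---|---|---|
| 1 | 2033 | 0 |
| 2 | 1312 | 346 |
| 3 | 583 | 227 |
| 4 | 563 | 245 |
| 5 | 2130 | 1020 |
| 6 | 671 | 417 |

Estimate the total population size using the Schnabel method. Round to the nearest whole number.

N ≈ 7688

Marked at large before each occasion: Mᵢ = Σⱼ<ᵢ (Cⱼ − Rⱼ) → M1=0, M2=2033, M3=2999, M4=3355, M5=3673, M6=4783
Σ MᵢCᵢ = 0·2033 + 2033·1312 + 2999·583 + 3355·563 + 3673·2130 + 4783·671 = 0 + 2667296 + 1748417 + 1888865 + 7823490 + 3209393 = 17337461
Σ Rᵢ = 0 + 346 + 227 + 245 + 1020 + 417 = 2255
N̂ = 17337461 / 2255 ≈ 7688.45 → 7688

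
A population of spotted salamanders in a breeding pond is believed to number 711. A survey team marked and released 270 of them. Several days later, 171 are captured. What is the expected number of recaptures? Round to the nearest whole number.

The marked fraction of the population is 270/711, so in a sample of 171 expect C·(M/N) marked.
E[R] = 270 × 171 / 711 = 46170 / 711 ≈ 64.9 → 65

expected recaptures ≈ 65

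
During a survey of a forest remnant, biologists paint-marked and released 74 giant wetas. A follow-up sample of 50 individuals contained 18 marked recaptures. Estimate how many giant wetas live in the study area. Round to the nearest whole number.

N ≈ 206

The marked fraction in the recapture sample should equal the marked fraction in the population: 18/50 = 74/N.
N = (74 × 50) / 18 = 3700 / 18 ≈ 205.6 → 206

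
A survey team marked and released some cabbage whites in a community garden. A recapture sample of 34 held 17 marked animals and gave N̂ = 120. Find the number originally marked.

From N = M·C/R: M = N·R / C = 120·17 / 34 = 2040 / 34 = 60.

M = 60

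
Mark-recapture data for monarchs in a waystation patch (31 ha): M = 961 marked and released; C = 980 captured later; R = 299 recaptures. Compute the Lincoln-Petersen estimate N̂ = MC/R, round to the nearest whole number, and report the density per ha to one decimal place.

N̂ = 961·980/299 = 941780/299 ≈ 3149.8 → 3150
Density = N̂ / area = 3150 / 31 ≈ 101.61 → 101.6 per ha

density ≈ 101.6 monarchs per ha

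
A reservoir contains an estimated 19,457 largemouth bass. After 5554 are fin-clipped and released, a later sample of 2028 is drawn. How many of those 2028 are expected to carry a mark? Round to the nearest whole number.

Expected recaptures E[R] = M·C / N.
E[R] = 5554 × 2028 / 19457 = 11263512 / 19457 ≈ 578.9 → 579

expected recaptures ≈ 579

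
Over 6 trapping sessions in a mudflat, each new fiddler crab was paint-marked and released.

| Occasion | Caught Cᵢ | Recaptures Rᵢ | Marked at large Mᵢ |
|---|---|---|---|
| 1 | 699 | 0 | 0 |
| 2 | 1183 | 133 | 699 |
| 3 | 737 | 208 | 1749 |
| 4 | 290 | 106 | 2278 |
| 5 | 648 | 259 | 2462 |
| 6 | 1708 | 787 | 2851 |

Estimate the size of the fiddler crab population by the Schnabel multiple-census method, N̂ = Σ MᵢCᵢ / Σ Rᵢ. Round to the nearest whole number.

N ≈ 6190

Σ MᵢCᵢ = 0·699 + 699·1183 + 1749·737 + 2278·290 + 2462·648 + 2851·1708 = 0 + 826917 + 1289013 + 660620 + 1595376 + 4869508 = 9241434
Σ Rᵢ = 0 + 133 + 208 + 106 + 259 + 787 = 1493
N̂ = 9241434 / 1493 ≈ 6189.8 → 6190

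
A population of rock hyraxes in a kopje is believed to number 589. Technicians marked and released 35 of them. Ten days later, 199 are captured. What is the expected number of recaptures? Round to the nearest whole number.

Expected recaptures E[R] = M·C / N.
E[R] = 35 × 199 / 589 = 6965 / 589 ≈ 11.8 → 12

expected recaptures ≈ 12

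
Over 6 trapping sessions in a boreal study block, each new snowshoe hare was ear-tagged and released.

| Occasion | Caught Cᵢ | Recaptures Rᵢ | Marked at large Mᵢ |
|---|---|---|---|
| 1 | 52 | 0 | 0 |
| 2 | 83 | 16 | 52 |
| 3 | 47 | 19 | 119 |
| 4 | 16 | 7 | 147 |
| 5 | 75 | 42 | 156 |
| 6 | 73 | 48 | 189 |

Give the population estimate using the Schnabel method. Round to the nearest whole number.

N ≈ 286

Σ MᵢCᵢ = 0·52 + 52·83 + 119·47 + 147·16 + 156·75 + 189·73 = 0 + 4316 + 5593 + 2352 + 11700 + 13797 = 37758
Σ Rᵢ = 0 + 16 + 19 + 7 + 42 + 48 = 132
N̂ = 37758 / 132 ≈ 286.0 → 286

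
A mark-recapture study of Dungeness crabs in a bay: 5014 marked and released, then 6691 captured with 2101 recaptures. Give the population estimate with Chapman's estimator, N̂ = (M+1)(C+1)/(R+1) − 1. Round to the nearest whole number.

N̂ = (5014+1)(6691+1)/(2101+1) − 1 = 5015·6692/2102 − 1
= 33560380/2102 − 1 ≈ 15965.9 − 1 ≈ 15964.9 → 15965

N ≈ 15,965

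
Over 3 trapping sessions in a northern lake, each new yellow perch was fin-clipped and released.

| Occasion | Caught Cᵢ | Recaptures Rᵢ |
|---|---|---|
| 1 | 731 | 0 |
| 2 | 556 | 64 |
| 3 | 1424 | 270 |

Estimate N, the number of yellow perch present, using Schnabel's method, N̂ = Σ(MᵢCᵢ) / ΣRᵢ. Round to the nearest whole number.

Marked at large before each occasion: Mᵢ = Σⱼ<ᵢ (Cⱼ − Rⱼ) → M1=0, M2=731, M3=1223
Σ MᵢCᵢ = 0·731 + 731·556 + 1223·1424 = 0 + 406436 + 1741552 = 2147988
Σ Rᵢ = 0 + 64 + 270 = 334
N̂ = 2147988 / 334 ≈ 6431.1 → 6431

N ≈ 6431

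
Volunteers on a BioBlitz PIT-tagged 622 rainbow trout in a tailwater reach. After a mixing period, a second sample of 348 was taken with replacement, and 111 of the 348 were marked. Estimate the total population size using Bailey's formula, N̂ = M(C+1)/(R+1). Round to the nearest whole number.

N̂ = 622·(348+1)/(111+1) = 622·349/112 = 217078/112 ≈ 1938.2 → 1938

N ≈ 1938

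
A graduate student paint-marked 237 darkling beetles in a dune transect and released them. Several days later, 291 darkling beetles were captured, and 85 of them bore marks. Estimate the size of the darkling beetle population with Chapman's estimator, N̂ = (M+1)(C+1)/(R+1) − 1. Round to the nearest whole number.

N̂ = (237+1)(291+1)/(85+1) − 1 = 238·292/86 − 1
= 69496/86 − 1 ≈ 808.1 − 1 ≈ 807.1 → 807

N ≈ 807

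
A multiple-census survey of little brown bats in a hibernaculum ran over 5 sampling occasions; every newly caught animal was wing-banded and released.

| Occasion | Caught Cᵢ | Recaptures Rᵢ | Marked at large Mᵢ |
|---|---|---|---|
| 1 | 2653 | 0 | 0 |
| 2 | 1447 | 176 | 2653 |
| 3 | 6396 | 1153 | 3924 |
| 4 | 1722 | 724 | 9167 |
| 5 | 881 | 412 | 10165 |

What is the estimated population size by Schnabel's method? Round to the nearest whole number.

N ≈ 21,776

Σ MᵢCᵢ = 0·2653 + 2653·1447 + 3924·6396 + 9167·1722 + 10165·881 = 0 + 3838891 + 25097904 + 15785574 + 8955365 = 53677734
Σ Rᵢ = 0 + 176 + 1153 + 724 + 412 = 2465
N̂ = 53677734 / 2465 ≈ 21776.0 → 21776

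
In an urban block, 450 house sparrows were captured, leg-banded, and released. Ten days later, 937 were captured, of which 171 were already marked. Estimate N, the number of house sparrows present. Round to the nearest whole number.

Lincoln-Petersen assumes M/N = R/C, so N = M·C / R.
N = (450 × 937) / 171 = 421650 / 171 ≈ 2465.8 → 2466

N ≈ 2466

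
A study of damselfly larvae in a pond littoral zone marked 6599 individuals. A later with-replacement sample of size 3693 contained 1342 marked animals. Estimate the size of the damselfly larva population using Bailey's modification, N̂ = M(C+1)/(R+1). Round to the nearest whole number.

N̂ = 6599·(3693+1)/(1342+1) = 6599·3694/1343 = 24376706/1343 ≈ 18150.9 → 18151

N ≈ 18,151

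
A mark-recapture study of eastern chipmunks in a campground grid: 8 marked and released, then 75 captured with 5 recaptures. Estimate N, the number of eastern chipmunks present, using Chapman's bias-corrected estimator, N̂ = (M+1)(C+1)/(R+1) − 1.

N = 113

N̂ = (8+1)(75+1)/(5+1) − 1 = 9·76/6 − 1
= 684/6 − 1 = 114 − 1 = 113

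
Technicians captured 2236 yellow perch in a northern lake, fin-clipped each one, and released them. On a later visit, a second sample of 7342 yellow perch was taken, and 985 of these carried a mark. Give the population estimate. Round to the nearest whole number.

N = (2236 × 7342) / 985 = 16416712 / 985 ≈ 16666.7 → 16667

N ≈ 16,667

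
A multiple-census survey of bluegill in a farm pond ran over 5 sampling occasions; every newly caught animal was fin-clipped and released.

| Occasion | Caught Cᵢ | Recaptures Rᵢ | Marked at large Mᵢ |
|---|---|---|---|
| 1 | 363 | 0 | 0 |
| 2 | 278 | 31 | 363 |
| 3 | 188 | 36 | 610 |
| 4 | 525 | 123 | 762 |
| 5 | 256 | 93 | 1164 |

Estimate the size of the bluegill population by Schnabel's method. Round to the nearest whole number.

N ≈ 3228

Σ MᵢCᵢ = 0·363 + 363·278 + 610·188 + 762·525 + 1164·256 = 0 + 100914 + 114680 + 400050 + 297984 = 913628
Σ Rᵢ = 0 + 31 + 36 + 123 + 93 = 283
N̂ = 913628 / 283 ≈ 3228.4 → 3228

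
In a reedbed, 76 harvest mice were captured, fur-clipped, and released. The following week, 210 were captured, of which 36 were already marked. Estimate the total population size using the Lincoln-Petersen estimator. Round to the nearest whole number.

N ≈ 443

If marked individuals mix randomly, R/C ≈ M/N, giving N ≈ M·C/R.
N = (76 × 210) / 36 = 15960 / 36 ≈ 443.3 → 443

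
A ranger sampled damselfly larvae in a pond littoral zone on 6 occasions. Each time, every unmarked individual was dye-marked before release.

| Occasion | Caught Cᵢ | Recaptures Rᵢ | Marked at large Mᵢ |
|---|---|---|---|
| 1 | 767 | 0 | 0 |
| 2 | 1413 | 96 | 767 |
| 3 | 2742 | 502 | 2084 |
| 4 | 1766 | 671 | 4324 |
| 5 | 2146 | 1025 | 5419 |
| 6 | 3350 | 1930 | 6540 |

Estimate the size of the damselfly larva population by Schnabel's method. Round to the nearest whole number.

Σ MᵢCᵢ = 0·767 + 767·1413 + 2084·2742 + 4324·1766 + 5419·2146 + 6540·3350 = 0 + 1083771 + 5714328 + 7636184 + 11629174 + 21909000 = 47972457
Σ Rᵢ = 0 + 96 + 502 + 671 + 1025 + 1930 = 4224
N̂ = 47972457 / 4224 ≈ 11357.1 → 11357

N ≈ 11,357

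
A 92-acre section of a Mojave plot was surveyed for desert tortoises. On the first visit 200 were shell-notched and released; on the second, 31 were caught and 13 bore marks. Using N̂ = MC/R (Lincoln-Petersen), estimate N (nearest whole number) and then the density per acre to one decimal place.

density ≈ 5.2 desert tortoises per acre

N̂ = 200·31/13 = 6200/13 ≈ 476.9 → 477
Density = N̂ / area = 477 / 92 ≈ 5.18 → 5.2 per acre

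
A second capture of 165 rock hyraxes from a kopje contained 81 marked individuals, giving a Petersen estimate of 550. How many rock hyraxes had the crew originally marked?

M = 270

From N = M·C/R: M = N·R / C = 550·81 / 165 = 44550 / 165 = 270.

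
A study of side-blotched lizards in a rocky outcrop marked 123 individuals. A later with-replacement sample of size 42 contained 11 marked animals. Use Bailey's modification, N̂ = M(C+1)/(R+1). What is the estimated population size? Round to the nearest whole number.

N̂ = 123·(42+1)/(11+1) = 123·43/12 = 5289/12 ≈ 440.8 → 441

N ≈ 441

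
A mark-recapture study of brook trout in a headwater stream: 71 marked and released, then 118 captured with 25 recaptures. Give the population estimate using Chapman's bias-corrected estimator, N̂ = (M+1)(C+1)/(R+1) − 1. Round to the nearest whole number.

N ≈ 329

N̂ = (71+1)(118+1)/(25+1) − 1 = 72·119/26 − 1
= 8568/26 − 1 ≈ 329.5 − 1 ≈ 328.5 → 329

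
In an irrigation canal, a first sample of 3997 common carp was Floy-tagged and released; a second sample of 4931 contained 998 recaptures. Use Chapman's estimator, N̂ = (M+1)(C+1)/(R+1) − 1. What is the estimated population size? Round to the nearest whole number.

N̂ = (3997+1)(4931+1)/(998+1) − 1 = 3998·4932/999 − 1
= 19718136/999 − 1 ≈ 19737.9 − 1 ≈ 19736.9 → 19737

N ≈ 19,737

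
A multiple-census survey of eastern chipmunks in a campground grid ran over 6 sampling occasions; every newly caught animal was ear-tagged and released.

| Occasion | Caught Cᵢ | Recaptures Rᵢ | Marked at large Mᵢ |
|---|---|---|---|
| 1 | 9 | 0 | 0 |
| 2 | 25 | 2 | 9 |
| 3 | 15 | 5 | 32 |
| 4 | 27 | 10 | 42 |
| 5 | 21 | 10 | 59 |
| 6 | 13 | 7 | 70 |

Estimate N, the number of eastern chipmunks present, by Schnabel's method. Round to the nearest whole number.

Σ MᵢCᵢ = 0·9 + 9·25 + 32·15 + 42·27 + 59·21 + 70·13 = 0 + 225 + 480 + 1134 + 1239 + 910 = 3988
Σ Rᵢ = 0 + 2 + 5 + 10 + 10 + 7 = 34
N̂ = 3988 / 34 ≈ 117.3 → 117

N ≈ 117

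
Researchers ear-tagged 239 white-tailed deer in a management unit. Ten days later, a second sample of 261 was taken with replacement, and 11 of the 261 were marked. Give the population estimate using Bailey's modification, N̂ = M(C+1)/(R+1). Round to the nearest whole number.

N ≈ 5218

N̂ = 239·(261+1)/(11+1) = 239·262/12 = 62618/12 ≈ 5218.2 → 5218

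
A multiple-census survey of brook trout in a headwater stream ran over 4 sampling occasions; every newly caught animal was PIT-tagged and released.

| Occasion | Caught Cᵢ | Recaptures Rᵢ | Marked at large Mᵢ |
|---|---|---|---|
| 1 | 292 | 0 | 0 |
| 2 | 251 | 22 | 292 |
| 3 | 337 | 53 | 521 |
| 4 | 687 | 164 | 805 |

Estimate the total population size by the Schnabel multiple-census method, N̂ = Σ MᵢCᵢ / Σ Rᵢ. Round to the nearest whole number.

Σ MᵢCᵢ = 0·292 + 292·251 + 521·337 + 805·687 = 0 + 73292 + 175577 + 553035 = 801904
Σ Rᵢ = 0 + 22 + 53 + 164 = 239
N̂ = 801904 / 239 ≈ 3355.2 → 3355

N ≈ 3355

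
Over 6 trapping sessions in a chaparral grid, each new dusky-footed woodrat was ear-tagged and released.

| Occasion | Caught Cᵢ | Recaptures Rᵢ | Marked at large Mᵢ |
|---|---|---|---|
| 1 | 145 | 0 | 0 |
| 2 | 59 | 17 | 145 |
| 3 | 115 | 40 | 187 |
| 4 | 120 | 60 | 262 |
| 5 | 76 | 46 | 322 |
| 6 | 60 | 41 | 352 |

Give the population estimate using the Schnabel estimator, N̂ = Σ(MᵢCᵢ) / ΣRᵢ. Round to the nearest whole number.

N ≈ 525

Σ MᵢCᵢ = 0·145 + 145·59 + 187·115 + 262·120 + 322·76 + 352·60 = 0 + 8555 + 21505 + 31440 + 24472 + 21120 = 107092
Σ Rᵢ = 0 + 17 + 40 + 60 + 46 + 41 = 204
N̂ = 107092 / 204 ≈ 525.0 → 525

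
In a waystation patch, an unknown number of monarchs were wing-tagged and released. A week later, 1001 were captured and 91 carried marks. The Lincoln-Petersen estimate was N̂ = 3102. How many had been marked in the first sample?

M = 282

From N = M·C/R: M = N·R / C = 3102·91 / 1001 = 282282 / 1001 = 282.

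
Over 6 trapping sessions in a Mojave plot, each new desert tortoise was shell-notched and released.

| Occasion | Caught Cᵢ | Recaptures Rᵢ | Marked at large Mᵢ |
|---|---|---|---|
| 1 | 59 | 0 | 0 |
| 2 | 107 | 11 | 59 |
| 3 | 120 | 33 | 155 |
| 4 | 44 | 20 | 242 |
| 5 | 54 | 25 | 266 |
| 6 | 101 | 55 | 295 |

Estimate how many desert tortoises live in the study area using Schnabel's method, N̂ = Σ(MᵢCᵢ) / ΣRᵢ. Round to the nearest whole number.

Σ MᵢCᵢ = 0·59 + 59·107 + 155·120 + 242·44 + 266·54 + 295·101 = 0 + 6313 + 18600 + 10648 + 14364 + 29795 = 79720
Σ Rᵢ = 0 + 11 + 33 + 20 + 25 + 55 = 144
N̂ = 79720 / 144 ≈ 553.6 → 554

N ≈ 554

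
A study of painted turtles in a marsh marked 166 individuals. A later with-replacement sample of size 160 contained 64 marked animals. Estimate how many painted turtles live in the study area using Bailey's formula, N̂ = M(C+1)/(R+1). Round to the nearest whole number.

N̂ = 166·(160+1)/(64+1) = 166·161/65 = 26726/65 ≈ 411.2 → 411

N ≈ 411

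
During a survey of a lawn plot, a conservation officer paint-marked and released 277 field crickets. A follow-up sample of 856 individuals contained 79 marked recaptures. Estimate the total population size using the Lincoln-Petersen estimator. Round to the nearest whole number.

N ≈ 3001

N = (277 × 856) / 79 = 237112 / 79 ≈ 3001.4 → 3001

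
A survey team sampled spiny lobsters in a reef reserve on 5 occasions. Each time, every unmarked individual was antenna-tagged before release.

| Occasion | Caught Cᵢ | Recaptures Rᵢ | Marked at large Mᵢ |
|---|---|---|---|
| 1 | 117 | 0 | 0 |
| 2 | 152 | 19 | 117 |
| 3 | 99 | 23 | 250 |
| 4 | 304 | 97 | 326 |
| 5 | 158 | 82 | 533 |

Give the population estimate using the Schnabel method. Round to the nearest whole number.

N ≈ 1022

Σ MᵢCᵢ = 0·117 + 117·152 + 250·99 + 326·304 + 533·158 = 0 + 17784 + 24750 + 99104 + 84214 = 225852
Σ Rᵢ = 0 + 19 + 23 + 97 + 82 = 221
N̂ = 225852 / 221 ≈ 1022.0 → 1022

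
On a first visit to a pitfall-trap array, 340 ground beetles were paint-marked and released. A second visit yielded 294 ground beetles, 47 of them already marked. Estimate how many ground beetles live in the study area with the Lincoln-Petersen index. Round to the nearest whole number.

N ≈ 2127

The marked fraction in the recapture sample should equal the marked fraction in the population: 47/294 = 340/N.
N = (340 × 294) / 47 = 99960 / 47 ≈ 2126.8 → 2127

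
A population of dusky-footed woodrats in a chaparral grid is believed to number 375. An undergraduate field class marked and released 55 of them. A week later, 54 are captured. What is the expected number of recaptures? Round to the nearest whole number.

expected recaptures ≈ 8

The marked fraction of the population is 55/375, so in a sample of 54 expect C·(M/N) marked.
E[R] = 55 × 54 / 375 = 2970 / 375 ≈ 7.9 → 8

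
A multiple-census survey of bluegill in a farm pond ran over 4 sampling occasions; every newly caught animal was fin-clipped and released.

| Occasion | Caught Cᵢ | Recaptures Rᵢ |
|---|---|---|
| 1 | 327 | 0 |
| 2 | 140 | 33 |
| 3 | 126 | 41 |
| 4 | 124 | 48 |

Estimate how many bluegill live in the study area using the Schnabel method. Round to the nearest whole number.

Marked at large before each occasion: Mᵢ = Σⱼ<ᵢ (Cⱼ − Rⱼ) → M1=0, M2=327, M3=434, M4=519
Σ MᵢCᵢ = 0·327 + 327·140 + 434·126 + 519·124 = 0 + 45780 + 54684 + 64356 = 164820
Σ Rᵢ = 0 + 33 + 41 + 48 = 122
N̂ = 164820 / 122 ≈ 1351.0 → 1351

N ≈ 1351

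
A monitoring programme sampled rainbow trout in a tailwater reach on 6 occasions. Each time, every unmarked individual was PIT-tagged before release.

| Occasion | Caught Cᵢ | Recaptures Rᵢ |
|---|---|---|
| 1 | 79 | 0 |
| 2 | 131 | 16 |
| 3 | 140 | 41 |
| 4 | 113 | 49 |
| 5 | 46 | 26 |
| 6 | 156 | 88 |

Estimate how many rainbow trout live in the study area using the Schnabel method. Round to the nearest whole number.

Marked at large before each occasion: Mᵢ = Σⱼ<ᵢ (Cⱼ − Rⱼ) → M1=0, M2=79, M3=194, M4=293, M5=357, M6=377
Σ MᵢCᵢ = 0·79 + 79·131 + 194·140 + 293·113 + 357·46 + 377·156 = 0 + 10349 + 27160 + 33109 + 16422 + 58812 = 145852
Σ Rᵢ = 0 + 16 + 41 + 49 + 26 + 88 = 220
N̂ = 145852 / 220 ≈ 663.0 → 663

N ≈ 663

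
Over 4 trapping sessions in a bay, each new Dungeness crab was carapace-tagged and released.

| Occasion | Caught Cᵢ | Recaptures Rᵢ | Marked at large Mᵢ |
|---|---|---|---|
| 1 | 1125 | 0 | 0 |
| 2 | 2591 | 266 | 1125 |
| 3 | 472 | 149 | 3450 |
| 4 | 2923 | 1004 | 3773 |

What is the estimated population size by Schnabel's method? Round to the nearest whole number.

Σ MᵢCᵢ = 0·1125 + 1125·2591 + 3450·472 + 3773·2923 = 0 + 2914875 + 1628400 + 11028479 = 15571754
Σ Rᵢ = 0 + 266 + 149 + 1004 = 1419
N̂ = 15571754 / 1419 ≈ 10973.8 → 10974

N ≈ 10,974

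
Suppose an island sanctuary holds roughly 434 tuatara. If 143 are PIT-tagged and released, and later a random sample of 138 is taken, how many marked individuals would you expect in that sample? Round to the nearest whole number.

The marked fraction of the population is 143/434, so in a sample of 138 expect C·(M/N) marked.
E[R] = 143 × 138 / 434 = 19734 / 434 ≈ 45.47 → 45

expected recaptures ≈ 45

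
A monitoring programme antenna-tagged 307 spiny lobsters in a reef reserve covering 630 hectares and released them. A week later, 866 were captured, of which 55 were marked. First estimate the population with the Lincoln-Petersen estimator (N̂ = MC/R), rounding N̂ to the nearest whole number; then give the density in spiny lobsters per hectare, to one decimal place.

density ≈ 7.7 spiny lobsters per hectare

N̂ = 307·866/55 = 265862/55 ≈ 4833.9 → 4834
Density = N̂ / area = 4834 / 630 ≈ 7.67 → 7.7 per hectare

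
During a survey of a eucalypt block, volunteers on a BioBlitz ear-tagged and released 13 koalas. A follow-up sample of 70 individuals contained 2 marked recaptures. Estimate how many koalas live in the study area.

N = 455

The marked fraction in the recapture sample should equal the marked fraction in the population: 2/70 = 13/N.
N = (13 × 70) / 2 = 910 / 2 = 455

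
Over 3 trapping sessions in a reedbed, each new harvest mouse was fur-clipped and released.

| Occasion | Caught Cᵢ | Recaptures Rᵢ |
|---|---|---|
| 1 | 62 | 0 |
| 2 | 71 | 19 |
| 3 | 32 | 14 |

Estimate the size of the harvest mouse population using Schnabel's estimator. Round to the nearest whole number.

Marked at large before each occasion: Mᵢ = Σⱼ<ᵢ (Cⱼ − Rⱼ) → M1=0, M2=62, M3=114
Σ MᵢCᵢ = 0·62 + 62·71 + 114·32 = 0 + 4402 + 3648 = 8050
Σ Rᵢ = 0 + 19 + 14 = 33
N̂ = 8050 / 33 ≈ 243.9 → 244

N ≈ 244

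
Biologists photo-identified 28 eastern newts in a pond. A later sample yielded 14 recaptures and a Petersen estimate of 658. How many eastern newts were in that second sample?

From N = M·C/R: C = N·R / M = 658·14 / 28 = 9212 / 28 = 329.

C = 329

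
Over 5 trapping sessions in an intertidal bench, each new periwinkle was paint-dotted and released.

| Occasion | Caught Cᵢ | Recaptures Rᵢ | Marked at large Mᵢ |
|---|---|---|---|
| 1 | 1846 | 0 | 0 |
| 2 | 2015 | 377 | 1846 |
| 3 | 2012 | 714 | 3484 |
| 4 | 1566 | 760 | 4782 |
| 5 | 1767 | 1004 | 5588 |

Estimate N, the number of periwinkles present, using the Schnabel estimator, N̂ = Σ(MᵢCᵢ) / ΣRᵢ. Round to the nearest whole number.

N ≈ 9840

Σ MᵢCᵢ = 0·1846 + 1846·2015 + 3484·2012 + 4782·1566 + 5588·1767 = 0 + 3719690 + 7009808 + 7488612 + 9873996 = 28092106
Σ Rᵢ = 0 + 377 + 714 + 760 + 1004 = 2855
N̂ = 28092106 / 2855 ≈ 9839.6 → 9840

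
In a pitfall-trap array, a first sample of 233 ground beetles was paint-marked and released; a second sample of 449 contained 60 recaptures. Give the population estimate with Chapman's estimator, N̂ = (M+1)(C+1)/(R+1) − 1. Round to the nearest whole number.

N̂ = (233+1)(449+1)/(60+1) − 1 = 234·450/61 − 1
= 105300/61 − 1 ≈ 1726.2 − 1 ≈ 1725.2 → 1725

N ≈ 1725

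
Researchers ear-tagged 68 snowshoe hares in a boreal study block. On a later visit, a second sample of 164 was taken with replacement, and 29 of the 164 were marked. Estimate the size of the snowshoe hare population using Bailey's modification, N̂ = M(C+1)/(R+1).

N̂ = 68·(164+1)/(29+1) = 68·165/30 = 11220/30 = 374

N = 374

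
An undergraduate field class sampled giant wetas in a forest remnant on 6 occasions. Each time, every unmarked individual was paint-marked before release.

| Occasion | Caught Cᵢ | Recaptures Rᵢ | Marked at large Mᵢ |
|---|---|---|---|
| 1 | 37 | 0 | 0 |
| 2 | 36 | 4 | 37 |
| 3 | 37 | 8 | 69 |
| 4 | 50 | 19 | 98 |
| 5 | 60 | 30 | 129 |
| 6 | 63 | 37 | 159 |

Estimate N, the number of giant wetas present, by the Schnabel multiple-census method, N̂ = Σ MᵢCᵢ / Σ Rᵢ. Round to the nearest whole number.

N ≈ 271

Σ MᵢCᵢ = 0·37 + 37·36 + 69·37 + 98·50 + 129·60 + 159·63 = 0 + 1332 + 2553 + 4900 + 7740 + 10017 = 26542
Σ Rᵢ = 0 + 4 + 8 + 19 + 30 + 37 = 98
N̂ = 26542 / 98 ≈ 270.8 → 271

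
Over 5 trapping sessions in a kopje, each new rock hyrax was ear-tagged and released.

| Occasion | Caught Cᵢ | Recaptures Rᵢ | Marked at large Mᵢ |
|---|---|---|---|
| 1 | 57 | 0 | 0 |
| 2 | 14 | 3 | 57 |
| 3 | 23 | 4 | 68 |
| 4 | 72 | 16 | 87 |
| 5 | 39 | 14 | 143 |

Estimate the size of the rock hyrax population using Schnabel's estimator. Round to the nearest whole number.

Σ MᵢCᵢ = 0·57 + 57·14 + 68·23 + 87·72 + 143·39 = 0 + 798 + 1564 + 6264 + 5577 = 14203
Σ Rᵢ = 0 + 3 + 4 + 16 + 14 = 37
N̂ = 14203 / 37 ≈ 383.9 → 384

N ≈ 384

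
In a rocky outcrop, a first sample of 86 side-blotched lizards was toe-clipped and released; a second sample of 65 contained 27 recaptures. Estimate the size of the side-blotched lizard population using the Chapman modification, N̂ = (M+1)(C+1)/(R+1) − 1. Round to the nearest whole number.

N̂ = (86+1)(65+1)/(27+1) − 1 = 87·66/28 − 1
= 5742/28 − 1 ≈ 205.1 − 1 ≈ 204.1 → 204

N ≈ 204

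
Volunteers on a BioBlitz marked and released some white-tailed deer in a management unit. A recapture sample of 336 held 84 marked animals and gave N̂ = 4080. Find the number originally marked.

From N = M·C/R: M = N·R / C = 4080·84 / 336 = 342720 / 336 = 1020.

M = 1020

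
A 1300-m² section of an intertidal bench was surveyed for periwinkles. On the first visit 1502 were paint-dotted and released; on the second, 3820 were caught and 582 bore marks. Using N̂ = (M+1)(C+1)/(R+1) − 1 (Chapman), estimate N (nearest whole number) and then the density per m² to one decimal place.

density ≈ 7.6 periwinkles per m²

N̂ = 1503·3821/583 − 1 = 5742963/583 − 1 ≈ 9849.7 → 9850
Density = N̂ / area = 9850 / 1300 ≈ 7.58 → 7.6 per m²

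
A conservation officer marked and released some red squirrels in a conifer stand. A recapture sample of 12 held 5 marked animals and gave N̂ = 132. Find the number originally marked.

From N = M·C/R: M = N·R / C = 132·5 / 12 = 660 / 12 = 55.

M = 55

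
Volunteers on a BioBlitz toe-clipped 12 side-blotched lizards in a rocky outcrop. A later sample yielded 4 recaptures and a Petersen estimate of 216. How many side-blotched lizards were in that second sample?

From N = M·C/R: C = N·R / M = 216·4 / 12 = 864 / 12 = 72.

C = 72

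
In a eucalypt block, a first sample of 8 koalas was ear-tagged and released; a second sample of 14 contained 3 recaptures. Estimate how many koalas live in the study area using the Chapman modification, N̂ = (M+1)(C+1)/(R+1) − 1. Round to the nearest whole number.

N̂ = (8+1)(14+1)/(3+1) − 1 = 9·15/4 − 1
= 135/4 − 1 ≈ 33.8 − 1 ≈ 32.8 → 33

N ≈ 33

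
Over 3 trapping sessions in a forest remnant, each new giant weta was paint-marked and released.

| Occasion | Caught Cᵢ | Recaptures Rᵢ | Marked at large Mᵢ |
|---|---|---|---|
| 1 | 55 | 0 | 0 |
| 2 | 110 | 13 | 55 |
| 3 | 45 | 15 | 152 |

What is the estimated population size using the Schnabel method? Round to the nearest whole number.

N ≈ 460

Σ MᵢCᵢ = 0·55 + 55·110 + 152·45 = 0 + 6050 + 6840 = 12890
Σ Rᵢ = 0 + 13 + 15 = 28
N̂ = 12890 / 28 ≈ 460.4 → 460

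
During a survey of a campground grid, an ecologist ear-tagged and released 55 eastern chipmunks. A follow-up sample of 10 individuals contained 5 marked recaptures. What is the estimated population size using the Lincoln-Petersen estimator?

N = (55 × 10) / 5 = 550 / 5 = 110

N = 110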